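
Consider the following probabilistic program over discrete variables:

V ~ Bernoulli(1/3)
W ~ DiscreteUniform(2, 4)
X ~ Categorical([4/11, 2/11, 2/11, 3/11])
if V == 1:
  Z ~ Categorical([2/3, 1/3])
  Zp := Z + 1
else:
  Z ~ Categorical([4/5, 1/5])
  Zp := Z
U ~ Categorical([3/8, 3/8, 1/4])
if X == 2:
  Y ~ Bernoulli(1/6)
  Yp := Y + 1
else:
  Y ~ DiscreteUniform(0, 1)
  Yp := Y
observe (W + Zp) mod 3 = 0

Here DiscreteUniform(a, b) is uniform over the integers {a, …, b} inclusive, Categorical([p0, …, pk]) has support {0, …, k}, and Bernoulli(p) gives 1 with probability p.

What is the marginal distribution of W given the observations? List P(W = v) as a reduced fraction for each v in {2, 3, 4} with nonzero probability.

P(W=2) = 16/45, P(W=3) = 8/15, P(W=4) = 1/9

Enumerate traces; 96 have nonzero weight after conditioning:
  (V=0, W=2, X=0, Z=1, U=0, Y=0) weight 1/330
  (V=0, W=2, X=0, Z=1, U=0, Y=1) weight 1/330
  (V=0, W=2, X=0, Z=1, U=1, Y=0) weight 1/330
  (V=0, W=2, X=0, Z=1, U=1, Y=1) weight 1/330
  (V=0, W=2, X=0, Z=1, U=2, Y=0) weight 1/495
  (V=0, W=2, X=0, Z=1, U=2, Y=1) weight 1/495
  (V=0, W=2, X=1, Z=1, U=0, Y=0) weight 1/660
  (V=0, W=2, X=1, Z=1, U=0, Y=1) weight 1/660
  (V=0, W=3, X=0, Z=0, U=0, Y=0) weight 2/165
  (V=1, W=4, X=0, Z=1, U=0, Y=0) weight 1/396
  … 86 more
Group by W:
  weight(W=2) = 16/135
  weight(W=3) = 8/45
  weight(W=4) = 1/27
Total weight = 16/135 + 8/45 + 1/27 = 1/3
P(W=2 | obs) = 16/135 / 1/3 = 16/45
P(W=3 | obs) = 8/45 / 1/3 = 8/15
P(W=4 | obs) = 1/27 / 1/3 = 1/9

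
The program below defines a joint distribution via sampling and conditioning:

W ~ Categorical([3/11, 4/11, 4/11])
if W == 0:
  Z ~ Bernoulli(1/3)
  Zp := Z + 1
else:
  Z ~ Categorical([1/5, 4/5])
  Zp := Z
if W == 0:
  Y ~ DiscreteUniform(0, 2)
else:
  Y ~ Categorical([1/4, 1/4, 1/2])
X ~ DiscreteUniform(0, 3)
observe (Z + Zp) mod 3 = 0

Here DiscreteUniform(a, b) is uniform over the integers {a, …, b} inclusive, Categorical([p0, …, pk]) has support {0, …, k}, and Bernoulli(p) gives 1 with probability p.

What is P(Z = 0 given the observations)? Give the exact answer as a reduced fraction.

P(Z = 0 | obs) = 8/13

Enumerate traces; 36 have nonzero weight after conditioning:
  (W=0, Z=1, Y=0, X=0) weight 1/132
  (W=0, Z=1, Y=0, X=1) weight 1/132
  (W=0, Z=1, Y=0, X=2) weight 1/132
  (W=0, Z=1, Y=0, X=3) weight 1/132
  (W=0, Z=1, Y=1, X=0) weight 1/132
  (W=0, Z=1, Y=1, X=1) weight 1/132
  (W=0, Z=1, Y=1, X=2) weight 1/132
  (W=0, Z=1, Y=1, X=3) weight 1/132
  (W=1, Z=0, Y=0, X=0) weight 1/220
  … 27 more
Group by Z:
  weight(Z=0) = 8/55
  weight(Z=1) = 1/11
Total weight = 8/55 + 1/11 = 13/55
P(Z=0 | obs) = 8/55 / 13/55 = 8/13
P(Z=1 | obs) = 1/11 / 13/55 = 5/13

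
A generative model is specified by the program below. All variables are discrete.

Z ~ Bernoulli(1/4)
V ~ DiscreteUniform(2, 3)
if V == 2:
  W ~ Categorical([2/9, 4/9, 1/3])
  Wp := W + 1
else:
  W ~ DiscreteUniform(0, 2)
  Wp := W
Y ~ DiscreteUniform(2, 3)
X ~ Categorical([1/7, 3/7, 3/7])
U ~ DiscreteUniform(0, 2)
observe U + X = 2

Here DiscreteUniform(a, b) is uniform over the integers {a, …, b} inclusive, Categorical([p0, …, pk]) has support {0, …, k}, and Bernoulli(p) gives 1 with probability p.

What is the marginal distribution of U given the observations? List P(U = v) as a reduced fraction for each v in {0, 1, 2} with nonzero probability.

Enumerate traces; 72 have nonzero weight after conditioning:
  (Z=0, V=2, W=0, Y=2, X=0, U=2) weight 1/504
  (Z=0, V=2, W=0, Y=2, X=1, U=1) weight 1/168
  (Z=0, V=2, W=0, Y=2, X=2, U=0) weight 1/168
  (Z=0, V=2, W=0, Y=3, X=0, U=2) weight 1/504
  (Z=0, V=2, W=0, Y=3, X=1, U=1) weight 1/168
  (Z=0, V=2, W=0, Y=3, X=2, U=0) weight 1/168
  (Z=0, V=2, W=1, Y=2, X=0, U=2) weight 1/252
  (Z=0, V=2, W=1, Y=2, X=1, U=1) weight 1/84
  … 64 more
Group by U:
  weight(U=0) = 1/7
  weight(U=1) = 1/7
  weight(U=2) = 1/21
Total weight = 1/7 + 1/7 + 1/21 = 1/3
P(U=0 | obs) = 1/7 / 1/3 = 3/7
P(U=1 | obs) = 1/7 / 1/3 = 3/7
P(U=2 | obs) = 1/21 / 1/3 = 1/7

P(U=0) = 3/7, P(U=1) = 3/7, P(U=2) = 1/7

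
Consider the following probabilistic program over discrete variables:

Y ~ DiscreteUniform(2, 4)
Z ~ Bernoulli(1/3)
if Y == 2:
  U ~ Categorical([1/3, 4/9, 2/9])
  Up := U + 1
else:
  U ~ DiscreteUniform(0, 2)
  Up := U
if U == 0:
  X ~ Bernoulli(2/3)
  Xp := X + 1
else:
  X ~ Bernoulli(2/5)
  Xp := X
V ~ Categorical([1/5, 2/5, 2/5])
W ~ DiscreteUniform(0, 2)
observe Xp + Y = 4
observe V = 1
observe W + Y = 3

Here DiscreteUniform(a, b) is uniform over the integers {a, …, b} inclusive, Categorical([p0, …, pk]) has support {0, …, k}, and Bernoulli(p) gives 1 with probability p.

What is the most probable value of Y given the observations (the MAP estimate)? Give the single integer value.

argmax_v P(Y = v | obs) = 3

Enumerate traces; 8 have nonzero weight after conditioning:
  (Y=2, Z=0, U=0, X=1, V=1, W=1) weight 8/1215
  (Y=2, Z=1, U=0, X=1, V=1, W=1) weight 4/1215
  (Y=3, Z=0, U=0, X=0, V=1, W=0) weight 4/1215
  (Y=3, Z=0, U=1, X=1, V=1, W=0) weight 8/2025
  (Y=3, Z=0, U=2, X=1, V=1, W=0) weight 8/2025
  (Y=3, Z=1, U=0, X=0, V=1, W=0) weight 2/1215
  (Y=3, Z=1, U=1, X=1, V=1, W=0) weight 4/2025
  (Y=3, Z=1, U=2, X=1, V=1, W=0) weight 4/2025
Group by Y:
  weight(Y=2) = 4/405
  weight(Y=3) = 34/2025
Total weight = 4/405 + 34/2025 = 2/75
P(Y=2 | obs) = 4/405 / 2/75 = 10/27
P(Y=3 | obs) = 34/2025 / 2/75 = 17/27
argmax = 3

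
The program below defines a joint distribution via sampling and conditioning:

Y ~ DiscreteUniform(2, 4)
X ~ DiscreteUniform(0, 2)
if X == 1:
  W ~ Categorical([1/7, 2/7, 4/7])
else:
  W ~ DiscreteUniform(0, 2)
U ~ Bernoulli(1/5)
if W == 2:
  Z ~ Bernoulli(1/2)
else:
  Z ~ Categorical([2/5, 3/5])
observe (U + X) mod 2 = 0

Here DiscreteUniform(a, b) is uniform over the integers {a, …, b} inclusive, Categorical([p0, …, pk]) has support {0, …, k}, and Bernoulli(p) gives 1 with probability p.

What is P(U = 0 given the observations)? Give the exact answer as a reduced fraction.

Enumerate traces; 54 have nonzero weight after conditioning:
  (Y=2, X=0, W=0, U=0, Z=0) weight 8/675
  (Y=2, X=0, W=0, U=0, Z=1) weight 4/225
  (Y=2, X=0, W=1, U=0, Z=0) weight 8/675
  (Y=2, X=0, W=1, U=0, Z=1) weight 4/225
  (Y=2, X=0, W=2, U=0, Z=0) weight 2/135
  (Y=2, X=0, W=2, U=0, Z=1) weight 2/135
  (Y=2, X=1, W=0, U=1, Z=0) weight 2/1575
  (Y=2, X=1, W=0, U=1, Z=1) weight 1/525
  … 46 more
Group by U:
  weight(U=0) = 8/15
  weight(U=1) = 1/15
Total weight = 8/15 + 1/15 = 3/5
P(U=0 | obs) = 8/15 / 3/5 = 8/9
P(U=1 | obs) = 1/15 / 3/5 = 1/9

P(U = 0 | obs) = 8/9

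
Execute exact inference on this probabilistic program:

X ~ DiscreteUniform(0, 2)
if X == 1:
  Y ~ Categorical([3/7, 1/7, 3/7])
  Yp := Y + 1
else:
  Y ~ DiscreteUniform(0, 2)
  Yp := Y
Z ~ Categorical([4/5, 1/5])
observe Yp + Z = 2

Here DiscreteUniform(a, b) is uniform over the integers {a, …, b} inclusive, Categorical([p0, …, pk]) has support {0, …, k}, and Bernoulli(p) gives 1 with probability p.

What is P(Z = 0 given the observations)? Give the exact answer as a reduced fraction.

P(Z = 0 | obs) = 68/91

Enumerate traces; 6 have nonzero weight after conditioning:
  (X=0, Y=1, Z=1) weight 1/45
  (X=0, Y=2, Z=0) weight 4/45
  (X=1, Y=0, Z=1) weight 1/35
  (X=1, Y=1, Z=0) weight 4/105
  (X=2, Y=1, Z=1) weight 1/45
  (X=2, Y=2, Z=0) weight 4/45
Group by Z:
  weight(Z=0) = 68/315
  weight(Z=1) = 23/315
Total weight = 68/315 + 23/315 = 13/45
P(Z=0 | obs) = 68/315 / 13/45 = 68/91
P(Z=1 | obs) = 23/315 / 13/45 = 23/91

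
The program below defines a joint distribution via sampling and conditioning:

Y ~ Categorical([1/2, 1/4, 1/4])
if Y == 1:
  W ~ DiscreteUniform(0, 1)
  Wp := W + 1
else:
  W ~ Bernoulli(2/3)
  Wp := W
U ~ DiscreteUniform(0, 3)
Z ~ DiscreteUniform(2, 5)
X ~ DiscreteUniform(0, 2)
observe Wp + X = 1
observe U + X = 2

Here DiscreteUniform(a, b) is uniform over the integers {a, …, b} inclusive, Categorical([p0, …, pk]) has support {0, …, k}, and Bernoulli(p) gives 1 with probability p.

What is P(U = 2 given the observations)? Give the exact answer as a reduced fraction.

Enumerate traces; 20 have nonzero weight after conditioning:
  (Y=0, W=0, U=1, Z=2, X=1) weight 1/288
  (Y=0, W=0, U=1, Z=3, X=1) weight 1/288
  (Y=0, W=0, U=1, Z=4, X=1) weight 1/288
  (Y=0, W=0, U=1, Z=5, X=1) weight 1/288
  (Y=0, W=1, U=2, Z=2, X=0) weight 1/144
  (Y=0, W=1, U=2, Z=3, X=0) weight 1/144
  (Y=0, W=1, U=2, Z=4, X=0) weight 1/144
  (Y=0, W=1, U=2, Z=5, X=0) weight 1/144
  … 12 more
Group by U:
  weight(U=1) = 1/48
  weight(U=2) = 5/96
Total weight = 1/48 + 5/96 = 7/96
P(U=1 | obs) = 1/48 / 7/96 = 2/7
P(U=2 | obs) = 5/96 / 7/96 = 5/7

P(U = 2 | obs) = 5/7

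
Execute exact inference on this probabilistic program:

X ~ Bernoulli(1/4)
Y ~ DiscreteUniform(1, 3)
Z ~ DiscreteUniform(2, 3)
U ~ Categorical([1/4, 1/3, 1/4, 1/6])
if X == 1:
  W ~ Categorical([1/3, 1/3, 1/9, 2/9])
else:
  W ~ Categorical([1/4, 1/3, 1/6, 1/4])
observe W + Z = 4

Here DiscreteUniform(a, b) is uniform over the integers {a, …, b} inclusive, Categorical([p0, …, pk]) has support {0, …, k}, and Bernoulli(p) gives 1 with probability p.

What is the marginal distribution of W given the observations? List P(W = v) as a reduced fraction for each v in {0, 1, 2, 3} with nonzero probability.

Enumerate traces; 48 have nonzero weight after conditioning:
  (X=0, Y=1, Z=2, U=0, W=2) weight 1/192
  (X=0, Y=1, Z=2, U=1, W=2) weight 1/144
  (X=0, Y=1, Z=2, U=2, W=2) weight 1/192
  (X=0, Y=1, Z=2, U=3, W=2) weight 1/288
  (X=0, Y=1, Z=3, U=0, W=1) weight 1/96
  (X=0, Y=1, Z=3, U=1, W=1) weight 1/72
  (X=0, Y=1, Z=3, U=2, W=1) weight 1/96
  (X=0, Y=1, Z=3, U=3, W=1) weight 1/144
  … 40 more
Group by W:
  weight(W=1) = 1/6
  weight(W=2) = 11/144
Total weight = 1/6 + 11/144 = 35/144
P(W=1 | obs) = 1/6 / 35/144 = 24/35
P(W=2 | obs) = 11/144 / 35/144 = 11/35

P(W=1) = 24/35, P(W=2) = 11/35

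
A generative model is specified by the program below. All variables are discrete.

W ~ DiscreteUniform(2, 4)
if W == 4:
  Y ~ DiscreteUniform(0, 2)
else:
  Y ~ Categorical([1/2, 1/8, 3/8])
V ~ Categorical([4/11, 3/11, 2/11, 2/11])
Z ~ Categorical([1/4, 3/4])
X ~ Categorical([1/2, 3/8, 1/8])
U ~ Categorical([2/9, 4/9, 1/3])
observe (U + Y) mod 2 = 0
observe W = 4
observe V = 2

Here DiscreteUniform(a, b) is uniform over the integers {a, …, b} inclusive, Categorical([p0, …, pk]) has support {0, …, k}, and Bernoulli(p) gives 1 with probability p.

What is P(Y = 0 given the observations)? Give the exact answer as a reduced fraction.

Enumerate traces; 30 have nonzero weight after conditioning:
  (W=4, Y=0, V=2, Z=0, X=0, U=0) weight 1/1782
  (W=4, Y=0, V=2, Z=0, X=0, U=2) weight 1/1188
  (W=4, Y=0, V=2, Z=0, X=1, U=0) weight 1/2376
  (W=4, Y=0, V=2, Z=0, X=1, U=2) weight 1/1584
  (W=4, Y=0, V=2, Z=0, X=2, U=0) weight 1/7128
  (W=4, Y=0, V=2, Z=0, X=2, U=2) weight 1/4752
  (W=4, Y=0, V=2, Z=1, X=0, U=0) weight 1/594
  (W=4, Y=0, V=2, Z=1, X=0, U=2) weight 1/396
  (W=4, Y=1, V=2, Z=0, X=0, U=1) weight 1/891
  (W=4, Y=2, V=2, Z=0, X=0, U=0) weight 1/1782
  … 20 more
Group by Y:
  weight(Y=0) = 10/891
  weight(Y=1) = 8/891
  weight(Y=2) = 10/891
Total weight = 10/891 + 8/891 + 10/891 = 28/891
P(Y=0 | obs) = 10/891 / 28/891 = 5/14
P(Y=1 | obs) = 8/891 / 28/891 = 2/7
P(Y=2 | obs) = 10/891 / 28/891 = 5/14

P(Y = 0 | obs) = 5/14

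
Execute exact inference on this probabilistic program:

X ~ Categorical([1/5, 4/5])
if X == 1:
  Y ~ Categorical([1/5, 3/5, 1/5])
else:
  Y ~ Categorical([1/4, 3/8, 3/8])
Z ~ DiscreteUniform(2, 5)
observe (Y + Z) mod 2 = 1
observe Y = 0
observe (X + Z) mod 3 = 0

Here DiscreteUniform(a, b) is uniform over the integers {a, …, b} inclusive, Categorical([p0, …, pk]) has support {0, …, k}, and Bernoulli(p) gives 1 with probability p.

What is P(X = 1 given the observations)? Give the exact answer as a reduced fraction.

Enumerate traces; 2 have nonzero weight after conditioning:
  (X=0, Y=0, Z=3) weight 1/80
  (X=1, Y=0, Z=5) weight 1/25
Group by X:
  weight(X=0) = 1/80
  weight(X=1) = 1/25
Total weight = 1/80 + 1/25 = 21/400
P(X=0 | obs) = 1/80 / 21/400 = 5/21
P(X=1 | obs) = 1/25 / 21/400 = 16/21

P(X = 1 | obs) = 16/21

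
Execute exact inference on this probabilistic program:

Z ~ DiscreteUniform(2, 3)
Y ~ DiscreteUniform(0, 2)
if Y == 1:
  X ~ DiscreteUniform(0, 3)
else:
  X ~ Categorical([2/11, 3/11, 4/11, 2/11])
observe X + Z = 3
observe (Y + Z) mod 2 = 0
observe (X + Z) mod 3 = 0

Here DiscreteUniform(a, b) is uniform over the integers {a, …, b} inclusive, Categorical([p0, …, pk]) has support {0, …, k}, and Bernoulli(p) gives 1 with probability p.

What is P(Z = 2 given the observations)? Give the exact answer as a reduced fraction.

Enumerate traces; 3 have nonzero weight after conditioning:
  (Z=2, Y=0, X=1) weight 1/22
  (Z=2, Y=2, X=1) weight 1/22
  (Z=3, Y=1, X=0) weight 1/24
Group by Z:
  weight(Z=2) = 1/11
  weight(Z=3) = 1/24
Total weight = 1/11 + 1/24 = 35/264
P(Z=2 | obs) = 1/11 / 35/264 = 24/35
P(Z=3 | obs) = 1/24 / 35/264 = 11/35

P(Z = 2 | obs) = 24/35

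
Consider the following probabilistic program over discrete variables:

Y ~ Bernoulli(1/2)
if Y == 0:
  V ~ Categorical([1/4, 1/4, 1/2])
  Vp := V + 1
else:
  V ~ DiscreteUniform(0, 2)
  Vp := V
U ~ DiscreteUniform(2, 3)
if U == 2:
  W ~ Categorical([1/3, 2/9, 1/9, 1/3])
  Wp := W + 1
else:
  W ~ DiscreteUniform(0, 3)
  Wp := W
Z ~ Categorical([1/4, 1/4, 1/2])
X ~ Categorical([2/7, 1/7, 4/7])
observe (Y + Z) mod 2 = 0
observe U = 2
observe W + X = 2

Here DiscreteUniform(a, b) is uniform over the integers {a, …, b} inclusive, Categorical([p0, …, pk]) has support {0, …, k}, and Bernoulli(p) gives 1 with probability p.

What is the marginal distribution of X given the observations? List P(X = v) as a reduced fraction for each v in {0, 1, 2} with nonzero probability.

Enumerate traces; 27 have nonzero weight after conditioning:
  (Y=0, V=0, U=2, W=0, Z=0, X=2) weight 1/336
  (Y=0, V=0, U=2, W=0, Z=2, X=2) weight 1/168
  (Y=0, V=0, U=2, W=1, Z=0, X=1) weight 1/2016
  (Y=0, V=0, U=2, W=1, Z=2, X=1) weight 1/1008
  (Y=0, V=0, U=2, W=2, Z=0, X=0) weight 1/2016
  (Y=0, V=0, U=2, W=2, Z=2, X=0) weight 1/1008
  (Y=0, V=1, U=2, W=0, Z=0, X=2) weight 1/336
  (Y=0, V=1, U=2, W=0, Z=2, X=2) weight 1/168
  … 19 more
Group by X:
  weight(X=0) = 1/126
  weight(X=1) = 1/126
  weight(X=2) = 1/21
Total weight = 1/126 + 1/126 + 1/21 = 4/63
P(X=0 | obs) = 1/126 / 4/63 = 1/8
P(X=1 | obs) = 1/126 / 4/63 = 1/8
P(X=2 | obs) = 1/21 / 4/63 = 3/4

P(X=0) = 1/8, P(X=1) = 1/8, P(X=2) = 3/4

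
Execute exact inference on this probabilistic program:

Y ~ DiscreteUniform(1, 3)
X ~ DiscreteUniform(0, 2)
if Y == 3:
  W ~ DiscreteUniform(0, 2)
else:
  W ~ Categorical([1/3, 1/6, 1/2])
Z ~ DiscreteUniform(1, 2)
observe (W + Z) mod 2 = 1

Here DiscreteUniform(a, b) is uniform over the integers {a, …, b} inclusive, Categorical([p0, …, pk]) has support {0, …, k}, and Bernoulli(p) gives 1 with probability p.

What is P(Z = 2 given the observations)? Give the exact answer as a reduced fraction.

Enumerate traces; 27 have nonzero weight after conditioning:
  (Y=1, X=0, W=0, Z=1) weight 1/54
  (Y=1, X=0, W=1, Z=2) weight 1/108
  (Y=1, X=0, W=2, Z=1) weight 1/36
  (Y=1, X=1, W=0, Z=1) weight 1/54
  (Y=1, X=1, W=1, Z=2) weight 1/108
  (Y=1, X=1, W=2, Z=1) weight 1/36
  (Y=1, X=2, W=0, Z=1) weight 1/54
  (Y=1, X=2, W=1, Z=2) weight 1/108
  … 19 more
Group by Z:
  weight(Z=1) = 7/18
  weight(Z=2) = 1/9
Total weight = 7/18 + 1/9 = 1/2
P(Z=1 | obs) = 7/18 / 1/2 = 7/9
P(Z=2 | obs) = 1/9 / 1/2 = 2/9

P(Z = 2 | obs) = 2/9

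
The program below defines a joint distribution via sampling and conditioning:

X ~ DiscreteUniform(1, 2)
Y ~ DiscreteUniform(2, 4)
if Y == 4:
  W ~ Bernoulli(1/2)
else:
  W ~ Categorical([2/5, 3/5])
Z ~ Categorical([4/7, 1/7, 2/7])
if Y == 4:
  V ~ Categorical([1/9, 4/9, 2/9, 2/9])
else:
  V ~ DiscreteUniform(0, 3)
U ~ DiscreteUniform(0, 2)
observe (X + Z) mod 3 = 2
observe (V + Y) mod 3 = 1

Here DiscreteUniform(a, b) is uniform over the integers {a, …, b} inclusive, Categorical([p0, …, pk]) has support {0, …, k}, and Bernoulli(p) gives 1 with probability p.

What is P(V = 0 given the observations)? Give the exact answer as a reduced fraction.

P(V = 0 | obs) = 2/15

Enumerate traces; 48 have nonzero weight after conditioning:
  (X=1, Y=2, W=0, Z=1, V=2, U=0) weight 1/1260
  (X=1, Y=2, W=0, Z=1, V=2, U=1) weight 1/1260
  (X=1, Y=2, W=0, Z=1, V=2, U=2) weight 1/1260
  (X=1, Y=2, W=1, Z=1, V=2, U=0) weight 1/840
  (X=1, Y=2, W=1, Z=1, V=2, U=1) weight 1/840
  (X=1, Y=2, W=1, Z=1, V=2, U=2) weight 1/840
  (X=1, Y=3, W=0, Z=1, V=1, U=0) weight 1/1260
  (X=1, Y=3, W=0, Z=1, V=1, U=1) weight 1/1260
  (X=1, Y=4, W=0, Z=1, V=0, U=0) weight 1/2268
  (X=1, Y=4, W=0, Z=1, V=3, U=0) weight 1/1134
  … 38 more
Group by V:
  weight(V=0) = 5/378
  weight(V=1) = 5/168
  weight(V=2) = 5/168
  weight(V=3) = 5/189
Total weight = 5/378 + 5/168 + 5/168 + 5/189 = 25/252
P(V=0 | obs) = 5/378 / 25/252 = 2/15
P(V=1 | obs) = 5/168 / 25/252 = 3/10
P(V=2 | obs) = 5/168 / 25/252 = 3/10
P(V=3 | obs) = 5/189 / 25/252 = 4/15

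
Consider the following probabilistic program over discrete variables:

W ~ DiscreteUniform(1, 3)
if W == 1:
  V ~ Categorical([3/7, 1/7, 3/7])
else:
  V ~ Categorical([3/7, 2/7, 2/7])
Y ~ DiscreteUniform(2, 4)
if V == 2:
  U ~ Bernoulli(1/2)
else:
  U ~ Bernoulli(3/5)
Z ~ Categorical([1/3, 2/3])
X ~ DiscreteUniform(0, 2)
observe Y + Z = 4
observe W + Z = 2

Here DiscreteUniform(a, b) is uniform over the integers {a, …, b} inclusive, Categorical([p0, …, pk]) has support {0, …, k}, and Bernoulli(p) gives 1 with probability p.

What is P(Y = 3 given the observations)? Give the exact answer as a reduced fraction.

P(Y = 3 | obs) = 2/3

Enumerate traces; 36 have nonzero weight after conditioning:
  (W=1, V=0, Y=3, U=0, Z=1, X=0) weight 4/945
  (W=1, V=0, Y=3, U=0, Z=1, X=1) weight 4/945
  (W=1, V=0, Y=3, U=0, Z=1, X=2) weight 4/945
  (W=1, V=0, Y=3, U=1, Z=1, X=0) weight 2/315
  (W=1, V=0, Y=3, U=1, Z=1, X=1) weight 2/315
  (W=1, V=0, Y=3, U=1, Z=1, X=2) weight 2/315
  (W=1, V=1, Y=3, U=0, Z=1, X=0) weight 4/2835
  (W=1, V=1, Y=3, U=0, Z=1, X=1) weight 4/2835
  (W=2, V=0, Y=4, U=0, Z=0, X=0) weight 2/945
  … 27 more
Group by Y:
  weight(Y=3) = 2/27
  weight(Y=4) = 1/27
Total weight = 2/27 + 1/27 = 1/9
P(Y=3 | obs) = 2/27 / 1/9 = 2/3
P(Y=4 | obs) = 1/27 / 1/9 = 1/3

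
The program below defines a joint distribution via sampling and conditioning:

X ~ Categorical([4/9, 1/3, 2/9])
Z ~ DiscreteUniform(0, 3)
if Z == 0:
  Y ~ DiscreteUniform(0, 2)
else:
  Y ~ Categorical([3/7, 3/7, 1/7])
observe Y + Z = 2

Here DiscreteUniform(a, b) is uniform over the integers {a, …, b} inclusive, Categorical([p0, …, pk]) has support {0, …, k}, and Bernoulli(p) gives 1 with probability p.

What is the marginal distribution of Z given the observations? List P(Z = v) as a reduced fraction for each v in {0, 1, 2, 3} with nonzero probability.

P(Z=0) = 7/25, P(Z=1) = 9/25, P(Z=2) = 9/25

Enumerate traces; 9 have nonzero weight after conditioning:
  (X=0, Z=0, Y=2) weight 1/27
  (X=0, Z=1, Y=1) weight 1/21
  (X=0, Z=2, Y=0) weight 1/21
  (X=1, Z=0, Y=2) weight 1/36
  (X=1, Z=1, Y=1) weight 1/28
  (X=1, Z=2, Y=0) weight 1/28
  (X=2, Z=0, Y=2) weight 1/54
  (X=2, Z=1, Y=1) weight 1/42
  … 1 more
Group by Z:
  weight(Z=0) = 1/12
  weight(Z=1) = 3/28
  weight(Z=2) = 3/28
Total weight = 1/12 + 3/28 + 3/28 = 25/84
P(Z=0 | obs) = 1/12 / 25/84 = 7/25
P(Z=1 | obs) = 3/28 / 25/84 = 9/25
P(Z=2 | obs) = 3/28 / 25/84 = 9/25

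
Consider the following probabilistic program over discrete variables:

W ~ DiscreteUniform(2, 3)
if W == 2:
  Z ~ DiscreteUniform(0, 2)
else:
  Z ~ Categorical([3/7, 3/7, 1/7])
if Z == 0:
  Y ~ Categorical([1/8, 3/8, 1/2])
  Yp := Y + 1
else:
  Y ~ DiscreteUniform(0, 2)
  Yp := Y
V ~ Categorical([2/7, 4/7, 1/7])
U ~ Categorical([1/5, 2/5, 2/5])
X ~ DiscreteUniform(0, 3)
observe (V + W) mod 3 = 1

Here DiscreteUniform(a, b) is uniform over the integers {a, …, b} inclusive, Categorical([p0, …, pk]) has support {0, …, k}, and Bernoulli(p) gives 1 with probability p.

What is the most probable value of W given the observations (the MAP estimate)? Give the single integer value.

argmax_v P(W = v | obs) = 3

Enumerate traces; 216 have nonzero weight after conditioning:
  (W=2, Z=0, Y=0, V=2, U=0, X=0) weight 1/6720
  (W=2, Z=0, Y=0, V=2, U=0, X=1) weight 1/6720
  (W=2, Z=0, Y=0, V=2, U=0, X=2) weight 1/6720
  (W=2, Z=0, Y=0, V=2, U=0, X=3) weight 1/6720
  (W=2, Z=0, Y=0, V=2, U=1, X=0) weight 1/3360
  (W=2, Z=0, Y=0, V=2, U=1, X=1) weight 1/3360
  (W=2, Z=0, Y=0, V=2, U=1, X=2) weight 1/3360
  (W=2, Z=0, Y=0, V=2, U=1, X=3) weight 1/3360
  (W=3, Z=0, Y=0, V=1, U=0, X=0) weight 3/3920
  … 207 more
Group by W:
  weight(W=2) = 1/14
  weight(W=3) = 2/7
Total weight = 1/14 + 2/7 = 5/14
P(W=2 | obs) = 1/14 / 5/14 = 1/5
P(W=3 | obs) = 2/7 / 5/14 = 4/5
argmax = 3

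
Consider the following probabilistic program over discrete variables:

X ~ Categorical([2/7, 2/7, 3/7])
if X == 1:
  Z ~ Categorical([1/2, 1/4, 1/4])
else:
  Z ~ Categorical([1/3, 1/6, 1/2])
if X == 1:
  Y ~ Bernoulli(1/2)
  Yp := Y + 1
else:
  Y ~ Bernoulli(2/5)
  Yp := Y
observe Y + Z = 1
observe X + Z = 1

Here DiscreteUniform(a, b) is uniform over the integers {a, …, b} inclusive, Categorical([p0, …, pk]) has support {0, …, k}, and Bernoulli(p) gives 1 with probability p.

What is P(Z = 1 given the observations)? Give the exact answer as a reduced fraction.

P(Z = 1 | obs) = 2/7

Enumerate traces; 2 have nonzero weight after conditioning:
  (X=0, Z=1, Y=0) weight 1/35
  (X=1, Z=0, Y=1) weight 1/14
Group by Z:
  weight(Z=0) = 1/14
  weight(Z=1) = 1/35
Total weight = 1/14 + 1/35 = 1/10
P(Z=0 | obs) = 1/14 / 1/10 = 5/7
P(Z=1 | obs) = 1/35 / 1/10 = 2/7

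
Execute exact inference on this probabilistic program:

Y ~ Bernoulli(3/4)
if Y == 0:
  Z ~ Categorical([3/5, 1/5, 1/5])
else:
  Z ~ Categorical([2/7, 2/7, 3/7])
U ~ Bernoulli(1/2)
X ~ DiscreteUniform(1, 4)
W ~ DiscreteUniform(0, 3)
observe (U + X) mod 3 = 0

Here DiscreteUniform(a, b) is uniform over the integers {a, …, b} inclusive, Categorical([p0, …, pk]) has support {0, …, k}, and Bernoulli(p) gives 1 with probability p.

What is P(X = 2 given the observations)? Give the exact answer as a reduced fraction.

Enumerate traces; 48 have nonzero weight after conditioning:
  (Y=0, Z=0, U=0, X=3, W=0) weight 3/640
  (Y=0, Z=0, U=0, X=3, W=1) weight 3/640
  (Y=0, Z=0, U=0, X=3, W=2) weight 3/640
  (Y=0, Z=0, U=0, X=3, W=3) weight 3/640
  (Y=0, Z=0, U=1, X=2, W=0) weight 3/640
  (Y=0, Z=0, U=1, X=2, W=1) weight 3/640
  (Y=0, Z=0, U=1, X=2, W=2) weight 3/640
  (Y=0, Z=0, U=1, X=2, W=3) weight 3/640
  … 40 more
Group by X:
  weight(X=2) = 1/8
  weight(X=3) = 1/8
Total weight = 1/8 + 1/8 = 1/4
P(X=2 | obs) = 1/8 / 1/4 = 1/2
P(X=3 | obs) = 1/8 / 1/4 = 1/2

P(X = 2 | obs) = 1/2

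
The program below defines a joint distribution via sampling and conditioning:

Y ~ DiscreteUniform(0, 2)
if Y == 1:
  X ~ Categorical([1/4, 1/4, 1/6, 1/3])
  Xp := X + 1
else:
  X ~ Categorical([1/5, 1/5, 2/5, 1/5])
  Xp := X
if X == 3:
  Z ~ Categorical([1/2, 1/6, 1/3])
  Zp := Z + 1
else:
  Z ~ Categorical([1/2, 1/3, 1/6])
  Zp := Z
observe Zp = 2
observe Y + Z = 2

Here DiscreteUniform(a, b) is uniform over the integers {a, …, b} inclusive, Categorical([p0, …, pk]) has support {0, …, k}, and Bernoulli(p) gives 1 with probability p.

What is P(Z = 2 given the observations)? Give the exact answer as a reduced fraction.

P(Z = 2 | obs) = 12/17

Enumerate traces; 4 have nonzero weight after conditioning:
  (Y=0, X=0, Z=2) weight 1/90
  (Y=0, X=1, Z=2) weight 1/90
  (Y=0, X=2, Z=2) weight 1/45
  (Y=1, X=3, Z=1) weight 1/54
Group by Z:
  weight(Z=1) = 1/54
  weight(Z=2) = 2/45
Total weight = 1/54 + 2/45 = 17/270
P(Z=1 | obs) = 1/54 / 17/270 = 5/17
P(Z=2 | obs) = 2/45 / 17/270 = 12/17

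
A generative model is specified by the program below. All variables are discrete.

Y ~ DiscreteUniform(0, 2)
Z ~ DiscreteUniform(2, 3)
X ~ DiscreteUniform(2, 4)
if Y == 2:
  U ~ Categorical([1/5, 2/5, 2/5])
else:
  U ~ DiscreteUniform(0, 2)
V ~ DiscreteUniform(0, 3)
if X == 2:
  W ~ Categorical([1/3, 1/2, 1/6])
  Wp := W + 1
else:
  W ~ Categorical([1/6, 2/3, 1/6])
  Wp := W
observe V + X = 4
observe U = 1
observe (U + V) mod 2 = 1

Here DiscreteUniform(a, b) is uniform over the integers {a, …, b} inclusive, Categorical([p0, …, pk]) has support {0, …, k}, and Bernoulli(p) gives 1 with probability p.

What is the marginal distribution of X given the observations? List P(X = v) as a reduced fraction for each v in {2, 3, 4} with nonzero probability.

P(X=2) = 1/2, P(X=4) = 1/2

Enumerate traces; 36 have nonzero weight after conditioning:
  (Y=0, Z=2, X=2, U=1, V=2, W=0) weight 1/648
  (Y=0, Z=2, X=2, U=1, V=2, W=1) weight 1/432
  (Y=0, Z=2, X=2, U=1, V=2, W=2) weight 1/1296
  (Y=0, Z=2, X=4, U=1, V=0, W=0) weight 1/1296
  (Y=0, Z=2, X=4, U=1, V=0, W=1) weight 1/324
  (Y=0, Z=2, X=4, U=1, V=0, W=2) weight 1/1296
  (Y=0, Z=3, X=2, U=1, V=2, W=0) weight 1/648
  (Y=0, Z=3, X=2, U=1, V=2, W=1) weight 1/432
  … 28 more
Group by X:
  weight(X=2) = 4/135
  weight(X=4) = 4/135
Total weight = 4/135 + 4/135 = 8/135
P(X=2 | obs) = 4/135 / 8/135 = 1/2
P(X=4 | obs) = 4/135 / 8/135 = 1/2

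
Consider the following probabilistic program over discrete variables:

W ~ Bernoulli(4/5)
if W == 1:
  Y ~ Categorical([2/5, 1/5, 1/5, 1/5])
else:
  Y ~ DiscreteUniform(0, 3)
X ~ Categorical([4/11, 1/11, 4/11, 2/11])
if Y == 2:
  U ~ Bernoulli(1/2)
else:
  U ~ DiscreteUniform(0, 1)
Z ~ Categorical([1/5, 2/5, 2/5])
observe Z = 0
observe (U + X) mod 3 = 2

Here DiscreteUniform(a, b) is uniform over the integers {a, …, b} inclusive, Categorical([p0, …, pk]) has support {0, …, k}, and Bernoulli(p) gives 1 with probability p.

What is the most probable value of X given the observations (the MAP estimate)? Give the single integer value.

argmax_v P(X = v | obs) = 2

Enumerate traces; 16 have nonzero weight after conditioning:
  (W=0, Y=0, X=1, U=1, Z=0) weight 1/2200
  (W=0, Y=0, X=2, U=0, Z=0) weight 1/550
  (W=0, Y=1, X=1, U=1, Z=0) weight 1/2200
  (W=0, Y=1, X=2, U=0, Z=0) weight 1/550
  (W=0, Y=2, X=1, U=1, Z=0) weight 1/2200
  (W=0, Y=2, X=2, U=0, Z=0) weight 1/550
  (W=0, Y=3, X=1, U=1, Z=0) weight 1/2200
  (W=0, Y=3, X=2, U=0, Z=0) weight 1/550
  … 8 more
Group by X:
  weight(X=1) = 1/110
  weight(X=2) = 2/55
Total weight = 1/110 + 2/55 = 1/22
P(X=1 | obs) = 1/110 / 1/22 = 1/5
P(X=2 | obs) = 2/55 / 1/22 = 4/5
argmax = 2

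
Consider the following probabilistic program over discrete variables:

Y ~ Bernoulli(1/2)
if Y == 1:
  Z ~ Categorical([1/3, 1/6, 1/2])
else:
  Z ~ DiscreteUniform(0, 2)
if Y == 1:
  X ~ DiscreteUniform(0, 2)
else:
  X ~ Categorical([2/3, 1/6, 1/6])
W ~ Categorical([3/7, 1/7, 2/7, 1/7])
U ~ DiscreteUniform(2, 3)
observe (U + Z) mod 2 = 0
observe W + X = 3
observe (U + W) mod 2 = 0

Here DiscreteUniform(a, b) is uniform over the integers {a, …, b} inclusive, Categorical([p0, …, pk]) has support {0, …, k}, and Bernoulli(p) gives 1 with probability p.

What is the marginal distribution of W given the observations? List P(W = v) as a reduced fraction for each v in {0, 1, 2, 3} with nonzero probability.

P(W=1) = 2/21, P(W=2) = 2/3, P(W=3) = 5/21

Enumerate traces; 8 have nonzero weight after conditioning:
  (Y=0, Z=0, X=1, W=2, U=2) weight 1/252
  (Y=0, Z=1, X=0, W=3, U=3) weight 1/126
  (Y=0, Z=1, X=2, W=1, U=3) weight 1/504
  (Y=0, Z=2, X=1, W=2, U=2) weight 1/252
  (Y=1, Z=0, X=1, W=2, U=2) weight 1/126
  (Y=1, Z=1, X=0, W=3, U=3) weight 1/504
  (Y=1, Z=1, X=2, W=1, U=3) weight 1/504
  (Y=1, Z=2, X=1, W=2, U=2) weight 1/84
Group by W:
  weight(W=1) = 1/252
  weight(W=2) = 1/36
  weight(W=3) = 5/504
Total weight = 1/252 + 1/36 + 5/504 = 1/24
P(W=1 | obs) = 1/252 / 1/24 = 2/21
P(W=2 | obs) = 1/36 / 1/24 = 2/3
P(W=3 | obs) = 5/504 / 1/24 = 5/21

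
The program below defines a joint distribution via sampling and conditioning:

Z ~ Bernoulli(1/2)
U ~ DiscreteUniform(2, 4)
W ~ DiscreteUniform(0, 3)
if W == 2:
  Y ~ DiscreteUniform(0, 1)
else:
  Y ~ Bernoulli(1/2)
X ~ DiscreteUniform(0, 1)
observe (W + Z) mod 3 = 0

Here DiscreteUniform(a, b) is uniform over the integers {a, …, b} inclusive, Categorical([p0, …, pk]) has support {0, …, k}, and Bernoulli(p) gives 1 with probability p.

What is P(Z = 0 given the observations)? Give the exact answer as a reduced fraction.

Enumerate traces; 36 have nonzero weight after conditioning:
  (Z=0, U=2, W=0, Y=0, X=0) weight 1/96
  (Z=0, U=2, W=0, Y=0, X=1) weight 1/96
  (Z=0, U=2, W=0, Y=1, X=0) weight 1/96
  (Z=0, U=2, W=0, Y=1, X=1) weight 1/96
  (Z=0, U=2, W=3, Y=0, X=0) weight 1/96
  (Z=0, U=2, W=3, Y=0, X=1) weight 1/96
  (Z=0, U=2, W=3, Y=1, X=0) weight 1/96
  (Z=0, U=2, W=3, Y=1, X=1) weight 1/96
  (Z=1, U=2, W=2, Y=0, X=0) weight 1/96
  … 27 more
Group by Z:
  weight(Z=0) = 1/4
  weight(Z=1) = 1/8
Total weight = 1/4 + 1/8 = 3/8
P(Z=0 | obs) = 1/4 / 3/8 = 2/3
P(Z=1 | obs) = 1/8 / 3/8 = 1/3

P(Z = 0 | obs) = 2/3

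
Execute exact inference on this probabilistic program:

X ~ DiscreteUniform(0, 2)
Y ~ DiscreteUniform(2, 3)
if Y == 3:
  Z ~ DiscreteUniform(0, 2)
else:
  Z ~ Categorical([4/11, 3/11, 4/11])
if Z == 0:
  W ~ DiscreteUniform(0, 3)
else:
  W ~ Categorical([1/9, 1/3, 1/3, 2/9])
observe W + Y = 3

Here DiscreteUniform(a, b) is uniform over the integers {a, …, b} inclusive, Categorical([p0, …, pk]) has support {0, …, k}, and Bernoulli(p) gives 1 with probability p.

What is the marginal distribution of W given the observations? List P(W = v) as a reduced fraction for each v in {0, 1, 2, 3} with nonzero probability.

P(W=0) = 187/547, P(W=1) = 360/547

Enumerate traces; 18 have nonzero weight after conditioning:
  (X=0, Y=2, Z=0, W=1) weight 1/66
  (X=0, Y=2, Z=1, W=1) weight 1/66
  (X=0, Y=2, Z=2, W=1) weight 2/99
  (X=0, Y=3, Z=0, W=0) weight 1/72
  (X=0, Y=3, Z=1, W=0) weight 1/162
  (X=0, Y=3, Z=2, W=0) weight 1/162
  (X=1, Y=2, Z=0, W=1) weight 1/66
  (X=1, Y=2, Z=1, W=1) weight 1/66
  … 10 more
Group by W:
  weight(W=0) = 17/216
  weight(W=1) = 5/33
Total weight = 17/216 + 5/33 = 547/2376
P(W=0 | obs) = 17/216 / 547/2376 = 187/547
P(W=1 | obs) = 5/33 / 547/2376 = 360/547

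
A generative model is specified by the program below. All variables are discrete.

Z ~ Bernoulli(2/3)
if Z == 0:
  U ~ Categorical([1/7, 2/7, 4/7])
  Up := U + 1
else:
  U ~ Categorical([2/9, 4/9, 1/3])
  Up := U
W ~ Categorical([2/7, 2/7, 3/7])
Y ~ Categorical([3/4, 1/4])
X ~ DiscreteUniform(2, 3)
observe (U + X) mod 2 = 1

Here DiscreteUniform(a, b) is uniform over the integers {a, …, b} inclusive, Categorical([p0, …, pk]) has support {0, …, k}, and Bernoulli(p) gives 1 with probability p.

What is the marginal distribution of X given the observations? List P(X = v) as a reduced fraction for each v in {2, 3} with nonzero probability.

Enumerate traces; 36 have nonzero weight after conditioning:
  (Z=0, U=0, W=0, Y=0, X=3) weight 1/196
  (Z=0, U=0, W=0, Y=1, X=3) weight 1/588
  (Z=0, U=0, W=1, Y=0, X=3) weight 1/196
  (Z=0, U=0, W=1, Y=1, X=3) weight 1/588
  (Z=0, U=0, W=2, Y=0, X=3) weight 3/392
  (Z=0, U=0, W=2, Y=1, X=3) weight 1/392
  (Z=0, U=1, W=0, Y=0, X=2) weight 1/98
  (Z=0, U=1, W=0, Y=1, X=2) weight 1/294
  … 28 more
Group by X:
  weight(X=2) = 37/189
  weight(X=3) = 115/378
Total weight = 37/189 + 115/378 = 1/2
P(X=2 | obs) = 37/189 / 1/2 = 74/189
P(X=3 | obs) = 115/378 / 1/2 = 115/189

P(X=2) = 74/189, P(X=3) = 115/189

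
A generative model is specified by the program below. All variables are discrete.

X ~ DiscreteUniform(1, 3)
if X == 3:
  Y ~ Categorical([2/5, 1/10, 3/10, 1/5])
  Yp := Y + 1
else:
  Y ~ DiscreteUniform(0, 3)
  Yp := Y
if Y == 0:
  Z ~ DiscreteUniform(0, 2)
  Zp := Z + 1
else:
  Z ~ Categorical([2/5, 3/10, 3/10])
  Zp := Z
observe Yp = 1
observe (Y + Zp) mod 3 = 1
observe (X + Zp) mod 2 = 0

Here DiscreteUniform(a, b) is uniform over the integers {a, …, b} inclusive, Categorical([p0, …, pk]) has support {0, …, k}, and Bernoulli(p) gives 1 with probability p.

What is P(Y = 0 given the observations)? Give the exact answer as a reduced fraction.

P(Y = 0 | obs) = 4/7

Enumerate traces; 2 have nonzero weight after conditioning:
  (X=2, Y=1, Z=0) weight 1/30
  (X=3, Y=0, Z=0) weight 2/45
Group by Y:
  weight(Y=0) = 2/45
  weight(Y=1) = 1/30
Total weight = 2/45 + 1/30 = 7/90
P(Y=0 | obs) = 2/45 / 7/90 = 4/7
P(Y=1 | obs) = 1/30 / 7/90 = 3/7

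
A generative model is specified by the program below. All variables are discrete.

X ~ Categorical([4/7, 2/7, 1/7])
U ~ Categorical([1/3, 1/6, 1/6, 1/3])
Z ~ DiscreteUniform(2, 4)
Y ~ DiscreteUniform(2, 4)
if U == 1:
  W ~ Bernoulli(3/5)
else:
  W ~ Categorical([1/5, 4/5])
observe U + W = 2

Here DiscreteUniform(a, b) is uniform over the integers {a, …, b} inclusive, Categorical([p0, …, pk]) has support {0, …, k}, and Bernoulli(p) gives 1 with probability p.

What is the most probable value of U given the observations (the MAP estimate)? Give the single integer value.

argmax_v P(U = v | obs) = 1

Enumerate traces; 54 have nonzero weight after conditioning:
  (X=0, U=1, Z=2, Y=2, W=1) weight 2/315
  (X=0, U=1, Z=2, Y=3, W=1) weight 2/315
  (X=0, U=1, Z=2, Y=4, W=1) weight 2/315
  (X=0, U=1, Z=3, Y=2, W=1) weight 2/315
  (X=0, U=1, Z=3, Y=3, W=1) weight 2/315
  (X=0, U=1, Z=3, Y=4, W=1) weight 2/315
  (X=0, U=1, Z=4, Y=2, W=1) weight 2/315
  (X=0, U=1, Z=4, Y=3, W=1) weight 2/315
  (X=0, U=2, Z=2, Y=2, W=0) weight 2/945
  … 45 more
Group by U:
  weight(U=1) = 1/10
  weight(U=2) = 1/30
Total weight = 1/10 + 1/30 = 2/15
P(U=1 | obs) = 1/10 / 2/15 = 3/4
P(U=2 | obs) = 1/30 / 2/15 = 1/4
argmax = 1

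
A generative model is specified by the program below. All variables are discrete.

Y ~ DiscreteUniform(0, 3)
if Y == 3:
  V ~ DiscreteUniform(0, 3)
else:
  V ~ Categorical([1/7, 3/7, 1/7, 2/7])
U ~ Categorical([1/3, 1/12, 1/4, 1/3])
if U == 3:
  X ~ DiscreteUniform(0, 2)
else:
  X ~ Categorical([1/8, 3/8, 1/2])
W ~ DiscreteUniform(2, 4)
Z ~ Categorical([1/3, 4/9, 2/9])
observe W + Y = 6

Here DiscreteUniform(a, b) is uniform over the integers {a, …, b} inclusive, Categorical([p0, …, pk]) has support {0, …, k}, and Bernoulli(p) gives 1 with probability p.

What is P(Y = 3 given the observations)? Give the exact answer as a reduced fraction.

Enumerate traces; 288 have nonzero weight after conditioning:
  (Y=2, V=0, U=0, X=0, W=4, Z=0) weight 1/6048
  (Y=2, V=0, U=0, X=0, W=4, Z=1) weight 1/4536
  (Y=2, V=0, U=0, X=0, W=4, Z=2) weight 1/9072
  (Y=2, V=0, U=0, X=1, W=4, Z=0) weight 1/2016
  (Y=2, V=0, U=0, X=1, W=4, Z=1) weight 1/1512
  (Y=2, V=0, U=0, X=1, W=4, Z=2) weight 1/3024
  (Y=2, V=0, U=0, X=2, W=4, Z=0) weight 1/1512
  (Y=2, V=0, U=0, X=2, W=4, Z=1) weight 1/1134
  (Y=3, V=0, U=0, X=0, W=3, Z=0) weight 1/3456
  … 279 more
Group by Y:
  weight(Y=2) = 1/12
  weight(Y=3) = 1/12
Total weight = 1/12 + 1/12 = 1/6
P(Y=2 | obs) = 1/12 / 1/6 = 1/2
P(Y=3 | obs) = 1/12 / 1/6 = 1/2

P(Y = 3 | obs) = 1/2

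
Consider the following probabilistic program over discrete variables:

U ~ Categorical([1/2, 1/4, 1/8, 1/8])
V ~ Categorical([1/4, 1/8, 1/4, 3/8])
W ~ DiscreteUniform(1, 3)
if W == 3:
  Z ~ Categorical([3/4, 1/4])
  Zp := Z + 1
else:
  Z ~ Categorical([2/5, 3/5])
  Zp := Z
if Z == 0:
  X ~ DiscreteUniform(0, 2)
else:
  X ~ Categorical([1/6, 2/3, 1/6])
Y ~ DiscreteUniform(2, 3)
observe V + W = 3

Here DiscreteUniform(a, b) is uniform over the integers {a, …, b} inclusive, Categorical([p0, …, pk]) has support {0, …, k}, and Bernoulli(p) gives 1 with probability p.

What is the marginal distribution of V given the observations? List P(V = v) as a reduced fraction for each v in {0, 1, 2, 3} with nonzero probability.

P(V=0) = 2/5, P(V=1) = 1/5, P(V=2) = 2/5

Enumerate traces; 144 have nonzero weight after conditioning:
  (U=0, V=0, W=3, Z=0, X=0, Y=2) weight 1/192
  (U=0, V=0, W=3, Z=0, X=0, Y=3) weight 1/192
  (U=0, V=0, W=3, Z=0, X=1, Y=2) weight 1/192
  (U=0, V=0, W=3, Z=0, X=1, Y=3) weight 1/192
  (U=0, V=0, W=3, Z=0, X=2, Y=2) weight 1/192
  (U=0, V=0, W=3, Z=0, X=2, Y=3) weight 1/192
  (U=0, V=0, W=3, Z=1, X=0, Y=2) weight 1/1152
  (U=0, V=0, W=3, Z=1, X=0, Y=3) weight 1/1152
  (U=0, V=1, W=2, Z=0, X=0, Y=2) weight 1/720
  (U=0, V=2, W=1, Z=0, X=0, Y=2) weight 1/360
  … 134 more
Group by V:
  weight(V=0) = 1/12
  weight(V=1) = 1/24
  weight(V=2) = 1/12
Total weight = 1/12 + 1/24 + 1/12 = 5/24
P(V=0 | obs) = 1/12 / 5/24 = 2/5
P(V=1 | obs) = 1/24 / 5/24 = 1/5
P(V=2 | obs) = 1/12 / 5/24 = 2/5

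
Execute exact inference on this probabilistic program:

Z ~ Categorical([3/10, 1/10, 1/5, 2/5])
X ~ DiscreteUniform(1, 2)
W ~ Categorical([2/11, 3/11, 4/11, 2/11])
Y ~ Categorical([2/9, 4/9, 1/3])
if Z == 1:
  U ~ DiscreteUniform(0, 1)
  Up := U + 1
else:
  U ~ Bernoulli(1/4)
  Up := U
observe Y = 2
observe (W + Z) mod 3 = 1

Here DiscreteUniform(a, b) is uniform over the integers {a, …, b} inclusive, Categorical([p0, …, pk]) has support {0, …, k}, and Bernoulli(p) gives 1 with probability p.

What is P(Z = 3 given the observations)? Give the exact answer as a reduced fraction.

P(Z = 3 | obs) = 4/11

Enumerate traces; 20 have nonzero weight after conditioning:
  (Z=0, X=1, W=1, Y=2, U=0) weight 9/880
  (Z=0, X=1, W=1, Y=2, U=1) weight 3/880
  (Z=0, X=2, W=1, Y=2, U=0) weight 9/880
  (Z=0, X=2, W=1, Y=2, U=1) weight 3/880
  (Z=1, X=1, W=0, Y=2, U=0) weight 1/660
  (Z=1, X=1, W=0, Y=2, U=1) weight 1/660
  (Z=1, X=1, W=3, Y=2, U=0) weight 1/660
  (Z=1, X=1, W=3, Y=2, U=1) weight 1/660
  (Z=2, X=1, W=2, Y=2, U=0) weight 1/110
  (Z=3, X=1, W=1, Y=2, U=0) weight 3/220
  … 10 more
Group by Z:
  weight(Z=0) = 3/110
  weight(Z=1) = 2/165
  weight(Z=2) = 4/165
  weight(Z=3) = 2/55
Total weight = 3/110 + 2/165 + 4/165 + 2/55 = 1/10
P(Z=0 | obs) = 3/110 / 1/10 = 3/11
P(Z=1 | obs) = 2/165 / 1/10 = 4/33
P(Z=2 | obs) = 4/165 / 1/10 = 8/33
P(Z=3 | obs) = 2/55 / 1/10 = 4/11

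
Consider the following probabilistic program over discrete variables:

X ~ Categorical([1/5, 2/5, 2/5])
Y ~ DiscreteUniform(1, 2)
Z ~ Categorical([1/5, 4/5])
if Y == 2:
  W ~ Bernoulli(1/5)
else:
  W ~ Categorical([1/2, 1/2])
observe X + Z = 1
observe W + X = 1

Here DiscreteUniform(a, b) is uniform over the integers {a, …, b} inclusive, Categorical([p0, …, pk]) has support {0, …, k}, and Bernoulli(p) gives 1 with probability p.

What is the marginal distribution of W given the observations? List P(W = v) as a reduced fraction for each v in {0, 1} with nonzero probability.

Enumerate traces; 4 have nonzero weight after conditioning:
  (X=0, Y=1, Z=1, W=1) weight 1/25
  (X=0, Y=2, Z=1, W=1) weight 2/125
  (X=1, Y=1, Z=0, W=0) weight 1/50
  (X=1, Y=2, Z=0, W=0) weight 4/125
Group by W:
  weight(W=0) = 13/250
  weight(W=1) = 7/125
Total weight = 13/250 + 7/125 = 27/250
P(W=0 | obs) = 13/250 / 27/250 = 13/27
P(W=1 | obs) = 7/125 / 27/250 = 14/27

P(W=0) = 13/27, P(W=1) = 14/27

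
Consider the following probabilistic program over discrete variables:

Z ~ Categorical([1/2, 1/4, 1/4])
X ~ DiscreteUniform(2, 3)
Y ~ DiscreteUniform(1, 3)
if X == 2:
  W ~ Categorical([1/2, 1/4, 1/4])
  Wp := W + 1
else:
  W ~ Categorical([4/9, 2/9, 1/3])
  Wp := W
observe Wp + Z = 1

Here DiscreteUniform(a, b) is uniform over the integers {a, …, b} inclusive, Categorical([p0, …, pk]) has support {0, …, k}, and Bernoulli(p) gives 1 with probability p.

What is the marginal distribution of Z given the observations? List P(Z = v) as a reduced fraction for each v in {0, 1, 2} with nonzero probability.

P(Z=0) = 13/17, P(Z=1) = 4/17

Enumerate traces; 9 have nonzero weight after conditioning:
  (Z=0, X=2, Y=1, W=0) weight 1/24
  (Z=0, X=2, Y=2, W=0) weight 1/24
  (Z=0, X=2, Y=3, W=0) weight 1/24
  (Z=0, X=3, Y=1, W=1) weight 1/54
  (Z=0, X=3, Y=2, W=1) weight 1/54
  (Z=0, X=3, Y=3, W=1) weight 1/54
  (Z=1, X=3, Y=1, W=0) weight 1/54
  (Z=1, X=3, Y=2, W=0) weight 1/54
  … 1 more
Group by Z:
  weight(Z=0) = 13/72
  weight(Z=1) = 1/18
Total weight = 13/72 + 1/18 = 17/72
P(Z=0 | obs) = 13/72 / 17/72 = 13/17
P(Z=1 | obs) = 1/18 / 17/72 = 4/17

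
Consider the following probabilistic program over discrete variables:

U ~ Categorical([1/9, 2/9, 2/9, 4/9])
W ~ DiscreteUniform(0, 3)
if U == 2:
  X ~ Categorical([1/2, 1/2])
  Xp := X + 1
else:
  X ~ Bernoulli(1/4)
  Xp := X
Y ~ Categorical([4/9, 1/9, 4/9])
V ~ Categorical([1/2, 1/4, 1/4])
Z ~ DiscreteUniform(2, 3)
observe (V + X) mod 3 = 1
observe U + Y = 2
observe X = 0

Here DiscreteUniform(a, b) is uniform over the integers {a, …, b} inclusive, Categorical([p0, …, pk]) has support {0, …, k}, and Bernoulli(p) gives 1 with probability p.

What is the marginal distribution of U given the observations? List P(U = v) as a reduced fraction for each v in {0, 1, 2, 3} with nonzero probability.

Enumerate traces; 24 have nonzero weight after conditioning:
  (U=0, W=0, X=0, Y=2, V=1, Z=2) weight 1/864
  (U=0, W=0, X=0, Y=2, V=1, Z=3) weight 1/864
  (U=0, W=1, X=0, Y=2, V=1, Z=2) weight 1/864
  (U=0, W=1, X=0, Y=2, V=1, Z=3) weight 1/864
  (U=0, W=2, X=0, Y=2, V=1, Z=2) weight 1/864
  (U=0, W=2, X=0, Y=2, V=1, Z=3) weight 1/864
  (U=0, W=3, X=0, Y=2, V=1, Z=2) weight 1/864
  (U=0, W=3, X=0, Y=2, V=1, Z=3) weight 1/864
  (U=1, W=0, X=0, Y=1, V=1, Z=2) weight 1/1728
  (U=2, W=0, X=0, Y=0, V=1, Z=2) weight 1/648
  … 14 more
Group by U:
  weight(U=0) = 1/108
  weight(U=1) = 1/216
  weight(U=2) = 1/81
Total weight = 1/108 + 1/216 + 1/81 = 17/648
P(U=0 | obs) = 1/108 / 17/648 = 6/17
P(U=1 | obs) = 1/216 / 17/648 = 3/17
P(U=2 | obs) = 1/81 / 17/648 = 8/17

P(U=0) = 6/17, P(U=1) = 3/17, P(U=2) = 8/17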